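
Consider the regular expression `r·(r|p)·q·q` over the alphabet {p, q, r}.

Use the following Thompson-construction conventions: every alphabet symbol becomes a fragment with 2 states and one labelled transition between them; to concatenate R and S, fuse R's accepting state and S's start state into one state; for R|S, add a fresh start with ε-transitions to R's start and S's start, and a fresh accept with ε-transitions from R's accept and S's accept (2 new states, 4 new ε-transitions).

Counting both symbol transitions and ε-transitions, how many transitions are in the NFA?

By structural recursion:
Each of the 5 symbol leaves contributes 1 transition (1 symbol, 0 ε).
  r|p : 6 transitions (2 symbol, 4 ε)
  r·(r|p)·q·q : 9 transitions (5 symbol, 4 ε)

9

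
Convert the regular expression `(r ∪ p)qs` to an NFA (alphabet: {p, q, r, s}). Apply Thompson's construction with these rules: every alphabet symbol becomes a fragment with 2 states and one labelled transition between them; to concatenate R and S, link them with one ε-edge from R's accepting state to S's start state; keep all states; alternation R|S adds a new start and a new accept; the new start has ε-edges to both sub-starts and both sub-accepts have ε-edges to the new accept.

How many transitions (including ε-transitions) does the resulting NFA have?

By structural recursion:
Each of the 4 symbol leaves contributes 1 transition (1 symbol, 0 ε).
  r ∪ p = 6 transitions (2 symbol, 4 ε)
  (r ∪ p)qs = 10 transitions (4 symbol, 6 ε)

10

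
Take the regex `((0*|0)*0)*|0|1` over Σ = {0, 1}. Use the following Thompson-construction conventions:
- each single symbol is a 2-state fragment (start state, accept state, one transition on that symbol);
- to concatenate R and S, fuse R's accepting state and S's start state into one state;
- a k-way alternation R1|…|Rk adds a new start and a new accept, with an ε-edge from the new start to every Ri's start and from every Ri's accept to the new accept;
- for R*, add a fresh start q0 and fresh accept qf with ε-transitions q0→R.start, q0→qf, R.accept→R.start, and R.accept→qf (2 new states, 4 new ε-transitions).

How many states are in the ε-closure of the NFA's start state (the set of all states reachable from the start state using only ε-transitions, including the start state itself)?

14

Work bottom-up. For each fragment F, track |ε-closure(F.start)| and whether F's accept lies in that closure (i.e. whether F accepts ε). A single-symbol fragment has closure size 1 and does not accept ε.
  0* : new start has ε-edges to the inner start and to the new accept, so |ε-closure| = 2 + 1 = 3
  0*|0 : new start ε-reaches every alternative's start; at least one alternative accepts ε, so the union's new accept is reached too: |ε-closure| = 1 + 3 + 1 + 1 = 6
  (0*|0)* : new start has ε-edges to the inner start and to the new accept, so |ε-closure| = 2 + 6 = 8
  (0*|0)*0 : the left operand accepts ε, so the closure extends into the next operand (the shared merged state is already counted); |ε-closure| = 8 + (1−1) = 8
  ((0*|0)*0)* : the star's fresh start ε-reaches both the body's start and the fresh accept: |ε-closure| = 2 + 8 = 10
  ((0*|0)*0)*|0|1 : new start ε-reaches every alternative's start; at least one alternative accepts ε, so the union's new accept is reached too: |ε-closure| = 1 + 10 + 1 + 1 + 1 = 14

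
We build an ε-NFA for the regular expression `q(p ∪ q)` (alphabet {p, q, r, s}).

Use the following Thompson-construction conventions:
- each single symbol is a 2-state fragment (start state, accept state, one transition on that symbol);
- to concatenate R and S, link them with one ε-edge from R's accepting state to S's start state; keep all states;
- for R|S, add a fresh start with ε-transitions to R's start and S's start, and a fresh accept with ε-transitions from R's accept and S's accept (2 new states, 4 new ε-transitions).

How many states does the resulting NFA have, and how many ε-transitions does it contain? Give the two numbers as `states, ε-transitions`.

8, 5

Recursing over subexpressions:
Each of the 3 symbol leaves contributes 2 states and 0 ε-transitions.
  p ∪ q = 6 states, 4 ε-transitions
  q(p ∪ q) = 8 states, 5 ε-transitions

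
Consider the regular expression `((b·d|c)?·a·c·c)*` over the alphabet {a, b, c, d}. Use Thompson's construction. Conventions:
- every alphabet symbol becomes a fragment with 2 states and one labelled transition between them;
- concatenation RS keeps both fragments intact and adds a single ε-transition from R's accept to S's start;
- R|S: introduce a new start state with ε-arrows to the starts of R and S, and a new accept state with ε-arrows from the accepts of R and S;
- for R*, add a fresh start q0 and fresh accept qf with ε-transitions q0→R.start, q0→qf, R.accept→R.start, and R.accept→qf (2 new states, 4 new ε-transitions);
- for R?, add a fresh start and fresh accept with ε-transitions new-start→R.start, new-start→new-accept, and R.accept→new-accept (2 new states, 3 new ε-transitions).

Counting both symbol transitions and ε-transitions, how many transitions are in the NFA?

21

By structural recursion:
Each of the 6 symbol leaves contributes 1 transition (1 symbol, 0 ε).
  b·d : 3 transitions (2 symbol, 1 ε)
  b·d|c : 8 transitions (3 symbol, 5 ε)
  (b·d|c)? : 11 transitions (3 symbol, 8 ε)
  (b·d|c)?·a·c·c : 17 transitions (6 symbol, 11 ε)
  ((b·d|c)?·a·c·c)* : 21 transitions (6 symbol, 15 ε)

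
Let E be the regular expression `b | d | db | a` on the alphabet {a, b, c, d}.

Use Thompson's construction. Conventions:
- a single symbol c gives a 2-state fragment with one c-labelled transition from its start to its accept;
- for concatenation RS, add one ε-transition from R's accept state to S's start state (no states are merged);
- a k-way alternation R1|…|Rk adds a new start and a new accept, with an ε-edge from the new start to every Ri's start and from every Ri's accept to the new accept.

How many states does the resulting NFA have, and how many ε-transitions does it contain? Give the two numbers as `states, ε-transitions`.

Per subexpression:
Each of the 5 symbol leaves contributes 2 states and 0 ε-transitions.
  db → 4 states, 1 ε-transition
  b | d | db | a → 12 states, 9 ε-transitions

12, 9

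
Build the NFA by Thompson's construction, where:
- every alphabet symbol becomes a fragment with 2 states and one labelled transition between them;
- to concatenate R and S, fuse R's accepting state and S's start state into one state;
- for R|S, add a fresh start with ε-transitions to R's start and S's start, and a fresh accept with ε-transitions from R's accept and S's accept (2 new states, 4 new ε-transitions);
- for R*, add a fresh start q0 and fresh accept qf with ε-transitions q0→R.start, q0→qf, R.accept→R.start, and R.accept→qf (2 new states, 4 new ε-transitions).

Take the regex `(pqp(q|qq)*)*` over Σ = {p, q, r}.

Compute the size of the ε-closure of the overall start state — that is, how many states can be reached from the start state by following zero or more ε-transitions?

Let C(F) = |ε-closure(F.start)| within fragment F, and note whether F accepts ε. Symbol fragments have C = 1 and do not accept ε. Then:
  qq — |ε-closure| equals the left operand's closure size = 1 (its accept is not ε-reachable, so the closure stops there)
  q|qq — |ε-closure| = 1 + 1 + 1 = 3 (the new accept is not ε-reachable since no branch accepts ε)
  (q|qq)* — |ε-closure| = 1 (new start) + 3 (body) + 1 (new accept) = 5
  pqp(q|qq)* — same as the first factor's closure: |ε-closure| = 1
  (pqp(q|qq)*)* — new start has ε-edges to the inner start and to the new accept, so |ε-closure| = 2 + 1 = 3

3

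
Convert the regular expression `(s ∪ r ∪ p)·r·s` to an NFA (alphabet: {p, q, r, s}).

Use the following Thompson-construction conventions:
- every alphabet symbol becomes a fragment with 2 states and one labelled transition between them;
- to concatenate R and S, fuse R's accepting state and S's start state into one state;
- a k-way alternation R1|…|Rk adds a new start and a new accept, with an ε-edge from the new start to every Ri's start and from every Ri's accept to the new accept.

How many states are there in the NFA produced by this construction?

Per subexpression:
Each of the 5 symbol leaves contributes a 2-state fragment.
  s ∪ r ∪ p = 8 states
  (s ∪ r ∪ p)·r·s = 10 states

10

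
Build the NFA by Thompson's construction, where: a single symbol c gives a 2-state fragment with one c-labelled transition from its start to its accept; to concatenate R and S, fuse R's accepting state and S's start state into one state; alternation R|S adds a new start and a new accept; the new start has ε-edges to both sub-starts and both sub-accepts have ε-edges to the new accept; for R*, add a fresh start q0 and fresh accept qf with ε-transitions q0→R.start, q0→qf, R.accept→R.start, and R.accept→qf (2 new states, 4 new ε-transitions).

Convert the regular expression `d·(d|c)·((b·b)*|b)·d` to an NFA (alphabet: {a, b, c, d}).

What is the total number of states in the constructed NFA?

16

Building bottom-up:
Each of the 7 symbol leaves contributes a 2-state fragment.
  d|c → 6 states
  b·b → 3 states
  (b·b)* → 5 states
  (b·b)*|b → 9 states
  d·(d|c)·((b·b)*|b)·d → 16 states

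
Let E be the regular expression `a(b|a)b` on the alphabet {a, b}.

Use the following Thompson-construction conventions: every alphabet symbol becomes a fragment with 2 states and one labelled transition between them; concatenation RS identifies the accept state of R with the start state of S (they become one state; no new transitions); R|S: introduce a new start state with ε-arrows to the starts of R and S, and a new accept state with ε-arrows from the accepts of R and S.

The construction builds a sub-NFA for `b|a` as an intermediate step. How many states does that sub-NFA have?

6

Fragment for `b|a`:
Each of the 2 symbol leaves contributes a 2-state fragment.
  b|a : 6 states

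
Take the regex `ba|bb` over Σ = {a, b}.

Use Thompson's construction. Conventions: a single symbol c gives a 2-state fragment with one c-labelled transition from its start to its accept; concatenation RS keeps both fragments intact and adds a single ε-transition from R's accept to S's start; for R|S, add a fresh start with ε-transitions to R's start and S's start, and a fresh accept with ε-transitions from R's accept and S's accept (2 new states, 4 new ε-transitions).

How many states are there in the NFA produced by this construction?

10

By structural recursion:
Each of the 4 symbol leaves contributes a 2-state fragment.
  ba = 4 states
  bb = 4 states
  ba|bb = 10 states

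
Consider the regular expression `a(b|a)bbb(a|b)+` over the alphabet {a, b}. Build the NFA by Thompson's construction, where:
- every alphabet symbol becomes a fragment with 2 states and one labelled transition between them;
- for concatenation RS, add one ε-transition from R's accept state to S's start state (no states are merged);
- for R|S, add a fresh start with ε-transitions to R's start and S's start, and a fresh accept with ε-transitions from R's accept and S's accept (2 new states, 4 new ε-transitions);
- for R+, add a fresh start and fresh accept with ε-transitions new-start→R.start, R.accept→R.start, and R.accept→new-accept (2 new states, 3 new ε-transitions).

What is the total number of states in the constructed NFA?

Building bottom-up:
Each of the 8 symbol leaves contributes a 2-state fragment.
  b|a : 6 states
  a|b : 6 states
  (a|b)+ : 8 states
  a(b|a)bbb(a|b)+ : 22 states

22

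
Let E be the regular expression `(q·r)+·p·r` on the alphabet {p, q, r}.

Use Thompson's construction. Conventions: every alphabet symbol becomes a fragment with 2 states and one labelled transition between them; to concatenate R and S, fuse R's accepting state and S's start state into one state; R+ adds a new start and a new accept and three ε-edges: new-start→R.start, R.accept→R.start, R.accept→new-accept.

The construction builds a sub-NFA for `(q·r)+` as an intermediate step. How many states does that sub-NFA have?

5

Fragment for `(q·r)+`:
Each of the 2 symbol leaves contributes a 2-state fragment.
  q·r — 3 states
  (q·r)+ — 5 states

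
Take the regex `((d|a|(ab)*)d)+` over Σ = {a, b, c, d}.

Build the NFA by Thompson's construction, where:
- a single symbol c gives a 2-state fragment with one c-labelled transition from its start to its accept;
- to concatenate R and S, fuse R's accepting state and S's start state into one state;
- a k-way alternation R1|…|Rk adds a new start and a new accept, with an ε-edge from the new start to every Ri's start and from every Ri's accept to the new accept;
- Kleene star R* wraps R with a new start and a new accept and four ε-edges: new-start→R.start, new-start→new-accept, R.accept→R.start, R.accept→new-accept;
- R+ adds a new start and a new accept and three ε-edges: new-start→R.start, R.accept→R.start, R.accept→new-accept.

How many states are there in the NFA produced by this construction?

Bottom-up over the parse tree:
Each of the 5 symbol leaves contributes a 2-state fragment.
  ab = 3 states
  (ab)* = 5 states
  d|a|(ab)* = 11 states
  (d|a|(ab)*)d = 12 states
  ((d|a|(ab)*)d)+ = 14 states

14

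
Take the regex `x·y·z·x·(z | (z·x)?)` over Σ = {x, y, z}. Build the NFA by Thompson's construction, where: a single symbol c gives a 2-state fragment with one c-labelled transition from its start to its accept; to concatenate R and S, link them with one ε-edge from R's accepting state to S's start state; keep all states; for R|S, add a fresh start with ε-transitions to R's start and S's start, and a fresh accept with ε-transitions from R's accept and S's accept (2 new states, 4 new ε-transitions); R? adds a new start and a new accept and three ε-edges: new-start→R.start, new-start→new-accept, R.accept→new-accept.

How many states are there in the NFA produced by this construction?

18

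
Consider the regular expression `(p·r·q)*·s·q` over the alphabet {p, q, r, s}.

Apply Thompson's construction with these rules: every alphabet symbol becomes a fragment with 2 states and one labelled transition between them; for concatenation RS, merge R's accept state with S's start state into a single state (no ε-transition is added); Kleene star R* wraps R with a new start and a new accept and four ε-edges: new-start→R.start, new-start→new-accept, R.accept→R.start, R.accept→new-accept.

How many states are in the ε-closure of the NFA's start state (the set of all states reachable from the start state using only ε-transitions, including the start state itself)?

3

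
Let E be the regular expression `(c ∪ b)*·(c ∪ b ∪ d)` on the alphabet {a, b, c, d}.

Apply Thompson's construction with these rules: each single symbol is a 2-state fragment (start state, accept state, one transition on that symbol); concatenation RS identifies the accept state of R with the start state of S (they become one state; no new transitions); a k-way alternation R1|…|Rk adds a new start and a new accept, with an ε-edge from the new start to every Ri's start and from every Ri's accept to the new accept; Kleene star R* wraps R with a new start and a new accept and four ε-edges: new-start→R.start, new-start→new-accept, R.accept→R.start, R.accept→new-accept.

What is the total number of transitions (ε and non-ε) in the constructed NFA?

By structural recursion:
Each of the 5 symbol leaves contributes 1 transition (1 symbol, 0 ε).
  c ∪ b = 6 transitions (2 symbol, 4 ε)
  (c ∪ b)* = 10 transitions (2 symbol, 8 ε)
  c ∪ b ∪ d = 9 transitions (3 symbol, 6 ε)
  (c ∪ b)*·(c ∪ b ∪ d) = 19 transitions (5 symbol, 14 ε)

19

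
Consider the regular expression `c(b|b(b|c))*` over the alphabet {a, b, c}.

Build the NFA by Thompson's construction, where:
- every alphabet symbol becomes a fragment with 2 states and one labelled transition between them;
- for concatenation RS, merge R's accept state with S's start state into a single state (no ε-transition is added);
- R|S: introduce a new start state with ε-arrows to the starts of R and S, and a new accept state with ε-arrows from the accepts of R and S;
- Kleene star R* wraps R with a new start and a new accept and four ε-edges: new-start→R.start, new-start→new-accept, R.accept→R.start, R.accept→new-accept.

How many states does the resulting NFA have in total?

14

Per subexpression:
Each of the 5 symbol leaves contributes a 2-state fragment.
  b|c → 6 states
  b(b|c) → 7 states
  b|b(b|c) → 11 states
  (b|b(b|c))* → 13 states
  c(b|b(b|c))* → 14 states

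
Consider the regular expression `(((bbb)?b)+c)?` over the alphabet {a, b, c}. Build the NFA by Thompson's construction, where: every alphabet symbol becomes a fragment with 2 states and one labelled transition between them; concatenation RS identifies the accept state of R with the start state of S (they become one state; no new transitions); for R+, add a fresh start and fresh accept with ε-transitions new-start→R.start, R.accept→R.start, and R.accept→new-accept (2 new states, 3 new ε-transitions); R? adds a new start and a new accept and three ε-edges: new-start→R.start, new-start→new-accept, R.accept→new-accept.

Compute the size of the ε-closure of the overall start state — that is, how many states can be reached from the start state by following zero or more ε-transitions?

6

Work bottom-up. For each fragment F, track |ε-closure(F.start)| and whether F's accept lies in that closure (i.e. whether F accepts ε). A single-symbol fragment has closure size 1 and does not accept ε.
  bbb — C equals the left operand's closure size = 1 (its accept is not ε-reachable, so the closure stops there)
  (bbb)? — C = 1 (new start) + 1 (body) + 1 (new accept, via ε) = 3
  (bbb)?b — C = 3 + (1−1) = 3 (closure spills across the concat boundary because the left factor accepts ε)
  ((bbb)?b)+ — C = 1 + 3 = 4 (the body doesn't accept ε, so the new accept is not reached)
  ((bbb)?b)+c — C equals the left operand's closure size = 4 (its accept is not ε-reachable, so the closure stops there)
  (((bbb)?b)+c)? — C = 1 (new start) + 4 (body) + 1 (new accept, via ε) = 6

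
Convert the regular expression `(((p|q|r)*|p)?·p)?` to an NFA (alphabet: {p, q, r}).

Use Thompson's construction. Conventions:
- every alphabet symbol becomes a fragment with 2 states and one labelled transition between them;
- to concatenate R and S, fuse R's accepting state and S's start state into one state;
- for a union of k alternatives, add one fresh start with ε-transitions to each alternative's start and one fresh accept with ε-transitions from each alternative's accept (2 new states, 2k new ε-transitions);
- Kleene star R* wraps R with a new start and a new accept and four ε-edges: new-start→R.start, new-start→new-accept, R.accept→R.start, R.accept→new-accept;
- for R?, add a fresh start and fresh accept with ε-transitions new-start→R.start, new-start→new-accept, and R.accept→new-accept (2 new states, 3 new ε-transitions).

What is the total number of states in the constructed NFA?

19

Bottom-up over the parse tree:
Each of the 5 symbol leaves contributes a 2-state fragment.
  p|q|r = 8 states
  (p|q|r)* = 10 states
  (p|q|r)*|p = 14 states
  ((p|q|r)*|p)? = 16 states
  ((p|q|r)*|p)?·p = 17 states
  (((p|q|r)*|p)?·p)? = 19 states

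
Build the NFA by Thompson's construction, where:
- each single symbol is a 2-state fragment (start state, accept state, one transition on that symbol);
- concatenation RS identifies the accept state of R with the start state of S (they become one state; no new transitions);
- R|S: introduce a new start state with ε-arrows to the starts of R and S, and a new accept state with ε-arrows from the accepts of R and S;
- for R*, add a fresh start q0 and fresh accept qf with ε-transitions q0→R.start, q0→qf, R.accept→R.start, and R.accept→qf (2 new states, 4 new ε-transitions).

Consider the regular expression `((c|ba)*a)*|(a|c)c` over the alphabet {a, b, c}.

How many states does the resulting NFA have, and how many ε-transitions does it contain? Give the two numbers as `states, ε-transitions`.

21, 20

By structural recursion:
Each of the 7 symbol leaves contributes 2 states and 0 ε-transitions.
  ba = 3 states, 0 ε-transitions
  c|ba = 7 states, 4 ε-transitions
  (c|ba)* = 9 states, 8 ε-transitions
  (c|ba)*a = 10 states, 8 ε-transitions
  ((c|ba)*a)* = 12 states, 12 ε-transitions
  a|c = 6 states, 4 ε-transitions
  (a|c)c = 7 states, 4 ε-transitions
  ((c|ba)*a)*|(a|c)c = 21 states, 20 ε-transitions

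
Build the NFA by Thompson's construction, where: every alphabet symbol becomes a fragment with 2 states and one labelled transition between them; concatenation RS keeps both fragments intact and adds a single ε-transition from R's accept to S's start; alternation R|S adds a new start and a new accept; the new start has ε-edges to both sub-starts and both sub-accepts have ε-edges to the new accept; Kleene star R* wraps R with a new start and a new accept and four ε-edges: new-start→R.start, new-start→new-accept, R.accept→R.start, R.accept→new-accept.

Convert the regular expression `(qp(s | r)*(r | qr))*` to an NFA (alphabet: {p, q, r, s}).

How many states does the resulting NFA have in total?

22

Recursing over subexpressions:
Each of the 7 symbol leaves contributes a 2-state fragment.
  s | r — 6 states
  (s | r)* — 8 states
  qr — 4 states
  r | qr — 8 states
  qp(s | r)*(r | qr) — 20 states
  (qp(s | r)*(r | qr))* — 22 states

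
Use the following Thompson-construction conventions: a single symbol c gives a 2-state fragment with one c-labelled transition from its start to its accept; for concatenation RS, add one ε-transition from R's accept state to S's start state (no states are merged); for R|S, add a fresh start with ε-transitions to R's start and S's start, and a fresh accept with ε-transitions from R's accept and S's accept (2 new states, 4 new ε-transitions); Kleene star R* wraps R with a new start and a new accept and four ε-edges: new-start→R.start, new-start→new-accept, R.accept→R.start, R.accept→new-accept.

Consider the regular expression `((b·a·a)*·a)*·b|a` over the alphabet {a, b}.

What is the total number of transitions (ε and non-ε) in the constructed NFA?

Recursing over subexpressions:
Each of the 6 symbol leaves contributes 1 transition (1 symbol, 0 ε).
  b·a·a → 5 transitions (3 symbol, 2 ε)
  (b·a·a)* → 9 transitions (3 symbol, 6 ε)
  (b·a·a)*·a → 11 transitions (4 symbol, 7 ε)
  ((b·a·a)*·a)* → 15 transitions (4 symbol, 11 ε)
  ((b·a·a)*·a)*·b → 17 transitions (5 symbol, 12 ε)
  ((b·a·a)*·a)*·b|a → 22 transitions (6 symbol, 16 ε)

22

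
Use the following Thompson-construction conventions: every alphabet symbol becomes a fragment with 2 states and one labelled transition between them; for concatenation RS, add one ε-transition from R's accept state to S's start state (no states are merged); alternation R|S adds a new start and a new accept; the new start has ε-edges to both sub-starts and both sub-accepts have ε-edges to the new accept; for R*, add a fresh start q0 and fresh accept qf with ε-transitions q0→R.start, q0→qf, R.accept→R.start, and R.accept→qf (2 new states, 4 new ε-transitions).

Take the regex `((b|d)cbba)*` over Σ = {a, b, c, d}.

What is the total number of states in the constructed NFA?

Building bottom-up:
Each of the 6 symbol leaves contributes a 2-state fragment.
  b|d : 6 states
  (b|d)cbba : 14 states
  ((b|d)cbba)* : 16 states

16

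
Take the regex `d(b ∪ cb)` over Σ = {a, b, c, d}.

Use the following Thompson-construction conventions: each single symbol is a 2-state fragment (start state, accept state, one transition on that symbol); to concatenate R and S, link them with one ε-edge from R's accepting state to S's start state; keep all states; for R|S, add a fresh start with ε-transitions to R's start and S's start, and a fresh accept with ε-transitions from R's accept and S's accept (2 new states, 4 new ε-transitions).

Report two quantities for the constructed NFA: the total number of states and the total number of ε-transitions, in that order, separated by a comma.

10, 6

Recursing over subexpressions:
Each of the 4 symbol leaves contributes 2 states and 0 ε-transitions.
  cb → 4 states, 1 ε-transition
  b ∪ cb → 8 states, 5 ε-transitions
  d(b ∪ cb) → 10 states, 6 ε-transitions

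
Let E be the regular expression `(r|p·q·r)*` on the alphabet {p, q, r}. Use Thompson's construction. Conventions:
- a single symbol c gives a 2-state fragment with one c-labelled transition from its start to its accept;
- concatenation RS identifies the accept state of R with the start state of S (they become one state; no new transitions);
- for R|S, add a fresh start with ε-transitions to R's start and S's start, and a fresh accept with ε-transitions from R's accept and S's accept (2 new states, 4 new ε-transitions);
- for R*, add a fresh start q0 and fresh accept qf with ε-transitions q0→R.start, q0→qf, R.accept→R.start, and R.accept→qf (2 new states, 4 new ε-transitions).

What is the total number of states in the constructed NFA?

Building bottom-up:
Each of the 4 symbol leaves contributes a 2-state fragment.
  p·q·r — 4 states
  r|p·q·r — 8 states
  (r|p·q·r)* — 10 states

10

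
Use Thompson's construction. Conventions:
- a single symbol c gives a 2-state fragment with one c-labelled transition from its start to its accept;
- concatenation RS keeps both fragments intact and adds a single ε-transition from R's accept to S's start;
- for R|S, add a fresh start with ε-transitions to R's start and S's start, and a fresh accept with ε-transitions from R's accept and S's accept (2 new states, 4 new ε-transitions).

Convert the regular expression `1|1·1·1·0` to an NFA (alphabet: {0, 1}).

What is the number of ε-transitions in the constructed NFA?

7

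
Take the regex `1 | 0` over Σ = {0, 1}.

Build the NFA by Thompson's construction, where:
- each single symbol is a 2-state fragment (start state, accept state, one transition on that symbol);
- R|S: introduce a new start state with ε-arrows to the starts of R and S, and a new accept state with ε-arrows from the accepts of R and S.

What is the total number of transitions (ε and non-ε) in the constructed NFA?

By structural recursion:
Each of the 2 symbol leaves contributes 1 transition (1 symbol, 0 ε).
  1 | 0 : 6 transitions (2 symbol, 4 ε)

6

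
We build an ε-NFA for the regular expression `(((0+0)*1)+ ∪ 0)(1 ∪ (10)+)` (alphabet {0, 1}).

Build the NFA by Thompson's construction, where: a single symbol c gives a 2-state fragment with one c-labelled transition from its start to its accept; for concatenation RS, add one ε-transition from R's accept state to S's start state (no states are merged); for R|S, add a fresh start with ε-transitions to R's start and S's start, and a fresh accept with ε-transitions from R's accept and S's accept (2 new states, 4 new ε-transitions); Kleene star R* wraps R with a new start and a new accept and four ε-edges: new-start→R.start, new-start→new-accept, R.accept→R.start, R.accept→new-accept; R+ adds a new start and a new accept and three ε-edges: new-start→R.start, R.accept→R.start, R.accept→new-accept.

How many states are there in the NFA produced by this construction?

26

Building bottom-up:
Each of the 7 symbol leaves contributes a 2-state fragment.
  0+ = 4 states
  0+0 = 6 states
  (0+0)* = 8 states
  (0+0)*1 = 10 states
  ((0+0)*1)+ = 12 states
  ((0+0)*1)+ ∪ 0 = 16 states
  10 = 4 states
  (10)+ = 6 states
  1 ∪ (10)+ = 10 states
  (((0+0)*1)+ ∪ 0)(1 ∪ (10)+) = 26 states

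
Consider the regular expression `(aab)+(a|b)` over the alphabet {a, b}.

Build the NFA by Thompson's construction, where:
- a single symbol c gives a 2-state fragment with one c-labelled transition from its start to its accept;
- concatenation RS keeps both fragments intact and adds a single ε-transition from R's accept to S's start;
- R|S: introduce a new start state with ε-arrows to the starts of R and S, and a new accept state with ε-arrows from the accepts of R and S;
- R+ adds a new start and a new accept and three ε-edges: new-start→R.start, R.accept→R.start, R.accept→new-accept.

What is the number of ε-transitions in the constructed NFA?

10

Per subexpression:
Each of the 5 symbol leaves contributes 0 ε-transitions.
  aab — 2 ε-transitions
  (aab)+ — 5 ε-transitions
  a|b — 4 ε-transitions
  (aab)+(a|b) — 10 ε-transitions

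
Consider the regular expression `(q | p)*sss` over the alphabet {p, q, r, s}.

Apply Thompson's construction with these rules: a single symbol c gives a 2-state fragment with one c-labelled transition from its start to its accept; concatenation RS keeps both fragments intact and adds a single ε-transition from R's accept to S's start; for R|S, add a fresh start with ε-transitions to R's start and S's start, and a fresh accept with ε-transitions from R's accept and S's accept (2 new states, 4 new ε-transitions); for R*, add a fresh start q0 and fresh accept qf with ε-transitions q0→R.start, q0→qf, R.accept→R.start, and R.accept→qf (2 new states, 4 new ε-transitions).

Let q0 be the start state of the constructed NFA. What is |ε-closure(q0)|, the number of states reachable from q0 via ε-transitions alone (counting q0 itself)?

Work bottom-up. For each fragment F, track |ε-closure(F.start)| and whether F's accept lies in that closure (i.e. whether F accepts ε). A single-symbol fragment has closure size 1 and does not accept ε.
  q | p → |closure| = 1 + 1 + 1 = 3 (the new accept is not ε-reachable since no branch accepts ε)
  (q | p)* → |closure| = 1 (new start) + 3 (body) + 1 (new accept) = 5
  (q | p)*sss → |closure| = 5 + 1 = 6 (closure spills across the concat boundary because the left factor accepts ε)

6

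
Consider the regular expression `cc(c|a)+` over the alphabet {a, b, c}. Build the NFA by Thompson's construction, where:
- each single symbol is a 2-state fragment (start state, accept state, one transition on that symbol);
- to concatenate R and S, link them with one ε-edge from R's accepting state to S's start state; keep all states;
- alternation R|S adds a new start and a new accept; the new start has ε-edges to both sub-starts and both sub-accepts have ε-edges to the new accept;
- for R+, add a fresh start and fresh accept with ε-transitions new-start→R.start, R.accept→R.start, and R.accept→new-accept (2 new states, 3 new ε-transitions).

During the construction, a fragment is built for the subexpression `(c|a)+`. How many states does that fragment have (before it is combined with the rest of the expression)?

8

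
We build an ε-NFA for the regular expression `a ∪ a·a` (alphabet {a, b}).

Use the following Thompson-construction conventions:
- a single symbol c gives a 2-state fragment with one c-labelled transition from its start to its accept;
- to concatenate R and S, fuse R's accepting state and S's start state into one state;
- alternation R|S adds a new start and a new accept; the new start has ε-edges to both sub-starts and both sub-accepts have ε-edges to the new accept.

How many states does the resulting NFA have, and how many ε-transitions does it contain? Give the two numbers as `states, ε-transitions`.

7, 4

By structural recursion:
Each of the 3 symbol leaves contributes 2 states and 0 ε-transitions.
  a·a → 3 states, 0 ε-transitions
  a ∪ a·a → 7 states, 4 ε-transitions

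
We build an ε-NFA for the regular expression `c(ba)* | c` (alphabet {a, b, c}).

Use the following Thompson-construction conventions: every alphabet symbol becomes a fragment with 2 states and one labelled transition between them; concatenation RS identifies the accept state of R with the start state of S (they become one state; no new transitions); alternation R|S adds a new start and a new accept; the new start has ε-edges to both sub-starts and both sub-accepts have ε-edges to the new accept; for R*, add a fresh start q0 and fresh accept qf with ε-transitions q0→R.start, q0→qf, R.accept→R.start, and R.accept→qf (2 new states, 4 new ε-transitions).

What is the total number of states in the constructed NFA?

10

Per subexpression:
Each of the 4 symbol leaves contributes a 2-state fragment.
  ba = 3 states
  (ba)* = 5 states
  c(ba)* = 6 states
  c(ba)* | c = 10 states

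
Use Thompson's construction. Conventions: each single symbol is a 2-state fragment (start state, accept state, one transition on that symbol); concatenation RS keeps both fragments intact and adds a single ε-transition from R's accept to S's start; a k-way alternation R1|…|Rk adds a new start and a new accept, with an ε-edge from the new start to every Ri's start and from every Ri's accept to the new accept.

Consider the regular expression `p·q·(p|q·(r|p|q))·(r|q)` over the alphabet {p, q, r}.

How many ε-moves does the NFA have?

By structural recursion:
Each of the 9 symbol leaves contributes 0 ε-transitions.
  r|p|q — 6 ε-transitions
  q·(r|p|q) — 7 ε-transitions
  p|q·(r|p|q) — 11 ε-transitions
  r|q — 4 ε-transitions
  p·q·(p|q·(r|p|q))·(r|q) — 18 ε-transitions

18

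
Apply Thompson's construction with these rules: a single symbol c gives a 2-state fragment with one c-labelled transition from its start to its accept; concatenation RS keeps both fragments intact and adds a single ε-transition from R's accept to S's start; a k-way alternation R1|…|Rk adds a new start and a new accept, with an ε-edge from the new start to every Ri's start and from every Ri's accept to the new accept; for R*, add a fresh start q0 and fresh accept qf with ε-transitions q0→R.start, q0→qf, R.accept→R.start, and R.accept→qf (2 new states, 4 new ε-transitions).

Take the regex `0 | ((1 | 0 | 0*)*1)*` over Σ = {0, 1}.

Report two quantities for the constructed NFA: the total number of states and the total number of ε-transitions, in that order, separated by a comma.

20, 23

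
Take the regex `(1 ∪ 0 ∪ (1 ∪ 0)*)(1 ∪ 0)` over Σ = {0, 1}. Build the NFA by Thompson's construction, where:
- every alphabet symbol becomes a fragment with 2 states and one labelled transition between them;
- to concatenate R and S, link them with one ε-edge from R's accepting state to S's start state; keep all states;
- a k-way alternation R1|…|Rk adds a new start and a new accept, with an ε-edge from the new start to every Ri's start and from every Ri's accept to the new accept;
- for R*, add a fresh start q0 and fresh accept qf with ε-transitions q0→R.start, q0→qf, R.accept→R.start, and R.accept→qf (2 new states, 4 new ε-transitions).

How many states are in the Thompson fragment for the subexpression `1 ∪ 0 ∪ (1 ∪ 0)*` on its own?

14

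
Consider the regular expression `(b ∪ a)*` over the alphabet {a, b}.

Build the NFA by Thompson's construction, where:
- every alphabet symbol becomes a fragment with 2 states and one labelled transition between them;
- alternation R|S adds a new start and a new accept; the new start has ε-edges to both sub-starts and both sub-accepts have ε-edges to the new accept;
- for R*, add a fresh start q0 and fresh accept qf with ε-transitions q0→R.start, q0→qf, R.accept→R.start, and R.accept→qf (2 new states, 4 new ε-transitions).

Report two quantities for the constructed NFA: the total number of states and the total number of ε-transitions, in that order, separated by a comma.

8, 8

By structural recursion:
Each of the 2 symbol leaves contributes 2 states and 0 ε-transitions.
  b ∪ a → 6 states, 4 ε-transitions
  (b ∪ a)* → 8 states, 8 ε-transitions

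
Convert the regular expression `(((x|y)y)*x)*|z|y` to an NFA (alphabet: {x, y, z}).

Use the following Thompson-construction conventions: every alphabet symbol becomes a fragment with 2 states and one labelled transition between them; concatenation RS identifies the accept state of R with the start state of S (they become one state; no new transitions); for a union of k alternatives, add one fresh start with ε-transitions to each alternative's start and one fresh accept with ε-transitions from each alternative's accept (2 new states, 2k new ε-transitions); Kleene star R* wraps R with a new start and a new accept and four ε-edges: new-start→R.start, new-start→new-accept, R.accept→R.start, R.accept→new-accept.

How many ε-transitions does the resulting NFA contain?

18

Recursing over subexpressions:
Each of the 6 symbol leaves contributes 0 ε-transitions.
  x|y : 4 ε-transitions
  (x|y)y : 4 ε-transitions
  ((x|y)y)* : 8 ε-transitions
  ((x|y)y)*x : 8 ε-transitions
  (((x|y)y)*x)* : 12 ε-transitions
  (((x|y)y)*x)*|z|y : 18 ε-transitions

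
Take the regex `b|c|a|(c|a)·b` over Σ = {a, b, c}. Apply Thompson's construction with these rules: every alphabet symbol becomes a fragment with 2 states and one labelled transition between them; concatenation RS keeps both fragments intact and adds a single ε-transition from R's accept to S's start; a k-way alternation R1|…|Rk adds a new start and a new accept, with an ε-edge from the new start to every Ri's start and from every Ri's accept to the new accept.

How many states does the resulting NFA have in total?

16

By structural recursion:
Each of the 6 symbol leaves contributes a 2-state fragment.
  c|a — 6 states
  (c|a)·b — 8 states
  b|c|a|(c|a)·b — 16 states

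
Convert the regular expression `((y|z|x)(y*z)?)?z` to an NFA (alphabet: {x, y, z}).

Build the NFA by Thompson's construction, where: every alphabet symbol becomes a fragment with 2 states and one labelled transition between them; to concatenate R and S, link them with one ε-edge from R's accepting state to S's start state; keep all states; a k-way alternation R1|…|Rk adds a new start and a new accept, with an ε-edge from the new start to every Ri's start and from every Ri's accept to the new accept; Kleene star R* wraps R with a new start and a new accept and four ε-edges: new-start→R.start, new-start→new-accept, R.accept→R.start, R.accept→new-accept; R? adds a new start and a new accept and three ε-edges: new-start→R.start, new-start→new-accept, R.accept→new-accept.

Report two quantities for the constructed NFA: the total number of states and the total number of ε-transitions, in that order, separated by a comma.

20, 19

Recursing over subexpressions:
Each of the 6 symbol leaves contributes 2 states and 0 ε-transitions.
  y|z|x : 8 states, 6 ε-transitions
  y* : 4 states, 4 ε-transitions
  y*z : 6 states, 5 ε-transitions
  (y*z)? : 8 states, 8 ε-transitions
  (y|z|x)(y*z)? : 16 states, 15 ε-transitions
  ((y|z|x)(y*z)?)? : 18 states, 18 ε-transitions
  ((y|z|x)(y*z)?)?z : 20 states, 19 ε-transitions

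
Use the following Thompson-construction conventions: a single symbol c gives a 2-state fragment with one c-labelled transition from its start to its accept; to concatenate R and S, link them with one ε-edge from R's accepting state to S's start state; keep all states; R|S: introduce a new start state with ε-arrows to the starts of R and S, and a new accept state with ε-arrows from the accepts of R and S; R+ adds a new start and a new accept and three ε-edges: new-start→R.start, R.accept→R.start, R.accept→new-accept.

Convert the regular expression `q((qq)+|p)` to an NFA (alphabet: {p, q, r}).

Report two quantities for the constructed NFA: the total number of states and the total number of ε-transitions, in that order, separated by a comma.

12, 9

Recursing over subexpressions:
Each of the 4 symbol leaves contributes 2 states and 0 ε-transitions.
  qq = 4 states, 1 ε-transition
  (qq)+ = 6 states, 4 ε-transitions
  (qq)+|p = 10 states, 8 ε-transitions
  q((qq)+|p) = 12 states, 9 ε-transitions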